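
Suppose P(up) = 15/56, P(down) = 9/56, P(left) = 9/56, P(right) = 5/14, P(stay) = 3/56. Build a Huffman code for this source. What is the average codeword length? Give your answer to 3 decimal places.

2.214 bits/symbol

Repeatedly combine the two least-probable nodes; the expected code length is the sum of the merged weights.
merge 3/56 + 9/56 → 3/14
merge 9/56 + 3/14 → 3/8
merge 15/56 + 5/14 → 5/8
merge 3/8 + 5/8 → 1
L = 3/14 + 3/8 + 5/8 + 1 = 31/14 ≈ 2.214 bits/symbol.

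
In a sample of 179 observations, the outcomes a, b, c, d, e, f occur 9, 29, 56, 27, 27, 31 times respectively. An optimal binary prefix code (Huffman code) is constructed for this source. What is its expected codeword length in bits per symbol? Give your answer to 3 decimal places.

Probabilities are the counts divided by 179.
Repeatedly combine the two least-probable nodes; the expected code length is the sum of the merged weights.
merge 9/179 + 27/179 → 36/179
merge 27/179 + 29/179 → 56/179
merge 31/179 + 36/179 → 67/179
merge 56/179 + 56/179 → 112/179
merge 67/179 + 112/179 → 1
L = 36/179 + 56/179 + 67/179 + 112/179 + 1 = 450/179 ≈ 2.514 bits/symbol.

2.514 bits/symbol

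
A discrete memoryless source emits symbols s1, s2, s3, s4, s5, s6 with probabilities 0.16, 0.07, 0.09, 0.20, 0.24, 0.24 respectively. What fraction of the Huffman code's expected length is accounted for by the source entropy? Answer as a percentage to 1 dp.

Entropy H = −Σ p log₂ p ≈ 2.4569 bits.
Huffman merges: 7/100+9/100→4/25; 4/25+4/25→8/25; 1/5+6/25→11/25; 6/25+8/25→14/25; 11/25+14/25→1. L = 62/25 ≈ 2.4800.
Efficiency = H/L = 2.4569/2.4800 = 99.1%.

99.1%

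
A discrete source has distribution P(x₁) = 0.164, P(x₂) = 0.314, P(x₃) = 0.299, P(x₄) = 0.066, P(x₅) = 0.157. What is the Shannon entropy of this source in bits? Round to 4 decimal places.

2.1515 bits

H = −Σ pᵢ log₂ pᵢ.
−0.164·log₂(0.164) = 0.4278
−0.314·log₂(0.314) = 0.5247
−0.299·log₂(0.299) = 0.5208
−0.066·log₂(0.066) = 0.2588
−0.157·log₂(0.157) = 0.4194
Sum ≈ 2.1515 → 2.1515 bits.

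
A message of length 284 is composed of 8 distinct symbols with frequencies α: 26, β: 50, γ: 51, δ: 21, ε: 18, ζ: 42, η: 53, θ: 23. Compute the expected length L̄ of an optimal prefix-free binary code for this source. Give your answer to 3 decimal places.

Probabilities are the counts divided by 284.
Repeatedly combine the two least-probable nodes; the expected code length is the sum of the merged weights.
merge 9/142 + 21/284 → 39/284
merge 23/284 + 13/142 → 49/284
merge 39/284 + 21/142 → 81/284
merge 49/284 + 25/142 → 99/284
merge 51/284 + 53/284 → 26/71
merge 81/284 + 99/284 → 45/71
merge 26/71 + 45/71 → 1
L = 39/284 + 49/284 + 81/284 + 99/284 + 26/71 + 45/71 + 1 = 209/71 ≈ 2.944 bits/symbol.

2.944 bits/symbol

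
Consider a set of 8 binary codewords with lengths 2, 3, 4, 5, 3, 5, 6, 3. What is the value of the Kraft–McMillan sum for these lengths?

0.765625

With common denominator 2^6 = 64: Σ 2^(−ℓᵢ) = 16/64 + 8/64 + 4/64 + 2/64 + 8/64 + 2/64 + 1/64 + 8/64 = 49/64 = 0.765625.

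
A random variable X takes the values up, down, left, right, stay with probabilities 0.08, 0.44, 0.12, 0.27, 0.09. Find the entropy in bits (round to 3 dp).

2.002 bits

H = −Σ pᵢ log₂ pᵢ.
−0.08·log₂(0.08) = 0.2915
−0.44·log₂(0.44) = 0.5211
−0.12·log₂(0.12) = 0.3671
−0.27·log₂(0.27) = 0.5100
−0.09·log₂(0.09) = 0.3127
Sum ≈ 2.0024 → 2.002 bits.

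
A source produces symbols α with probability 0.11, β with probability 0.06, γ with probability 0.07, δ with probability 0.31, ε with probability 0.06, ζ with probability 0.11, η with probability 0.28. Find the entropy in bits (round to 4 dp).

H = −Σ pᵢ log₂ pᵢ.
−0.11·log₂(0.11) = 0.3503
−0.06·log₂(0.06) = 0.2435
−0.07·log₂(0.07) = 0.2686
−0.31·log₂(0.31) = 0.5238
−0.06·log₂(0.06) = 0.2435
−0.11·log₂(0.11) = 0.3503
−0.28·log₂(0.28) = 0.5142
Sum ≈ 2.4942 → 2.4942 bits.

2.4942 bits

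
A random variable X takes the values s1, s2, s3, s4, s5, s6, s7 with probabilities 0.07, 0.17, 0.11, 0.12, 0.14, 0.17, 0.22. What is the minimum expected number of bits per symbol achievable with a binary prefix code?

Repeatedly combine the two least-probable nodes; the expected code length is the sum of the merged weights.
merge 7/100 + 11/100 → 9/50
merge 3/25 + 7/50 → 13/50
merge 17/100 + 17/100 → 17/50
merge 9/50 + 11/50 → 2/5
merge 13/50 + 17/50 → 3/5
merge 2/5 + 3/5 → 1
L = 9/50 + 13/50 + 17/50 + 2/5 + 3/5 + 1 = 139/50 = 2.78 bits/symbol.

2.78 bits/symbol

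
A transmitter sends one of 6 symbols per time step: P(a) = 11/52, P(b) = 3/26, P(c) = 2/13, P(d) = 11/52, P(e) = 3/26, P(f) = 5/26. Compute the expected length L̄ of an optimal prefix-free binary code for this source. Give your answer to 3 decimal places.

Repeatedly combine the two least-probable nodes; the expected code length is the sum of the merged weights.
merge 3/26 + 3/26 → 3/13
merge 2/13 + 5/26 → 9/26
merge 11/52 + 11/52 → 11/26
merge 3/13 + 9/26 → 15/26
merge 11/26 + 15/26 → 1
L = 3/13 + 9/26 + 11/26 + 15/26 + 1 = 67/26 ≈ 2.577 bits/symbol.

2.577 bits/symbol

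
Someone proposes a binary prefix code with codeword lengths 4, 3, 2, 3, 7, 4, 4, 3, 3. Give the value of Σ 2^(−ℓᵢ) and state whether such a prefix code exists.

0.9453125; yes

With common denominator 2^7 = 128: Σ 2^(−ℓᵢ) = 8/128 + 16/128 + 32/128 + 16/128 + 1/128 + 8/128 + 8/128 + 16/128 + 16/128 = 121/128 = 0.9453125.
Kraft's inequality requires Σ ≤ 1; here Σ = 0.9453125 ≤ 1, so such a prefix code exists.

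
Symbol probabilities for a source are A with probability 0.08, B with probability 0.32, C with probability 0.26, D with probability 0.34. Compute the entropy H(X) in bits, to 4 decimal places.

1.8520 bits

H = −Σ pᵢ log₂ pᵢ.
−0.08·log₂(0.08) = 0.2915
−0.32·log₂(0.32) = 0.5260
−0.26·log₂(0.26) = 0.5053
−0.34·log₂(0.34) = 0.5292
Sum ≈ 1.8520 → 1.8520 bits.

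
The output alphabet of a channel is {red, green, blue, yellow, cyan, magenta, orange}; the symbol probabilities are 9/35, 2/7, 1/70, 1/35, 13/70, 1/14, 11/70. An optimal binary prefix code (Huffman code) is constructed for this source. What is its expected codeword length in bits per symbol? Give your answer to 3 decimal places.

Repeatedly combine the two least-probable nodes; the expected code length is the sum of the merged weights.
merge 1/70 + 1/35 → 3/70
merge 3/70 + 1/14 → 4/35
merge 4/35 + 11/70 → 19/70
merge 13/70 + 9/35 → 31/70
merge 19/70 + 2/7 → 39/70
merge 31/70 + 39/70 → 1
L = 3/70 + 4/35 + 19/70 + 31/70 + 39/70 + 1 = 17/7 ≈ 2.429 bits/symbol.

2.429 bits/symbol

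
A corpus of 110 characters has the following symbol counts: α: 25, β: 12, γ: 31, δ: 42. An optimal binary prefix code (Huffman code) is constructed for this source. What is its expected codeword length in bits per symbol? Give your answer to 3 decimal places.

Probabilities are the counts divided by 110.
Repeatedly combine the two least-probable nodes; the expected code length is the sum of the merged weights.
merge 6/55 + 5/22 → 37/110
merge 31/110 + 37/110 → 34/55
merge 21/55 + 34/55 → 1
L = 37/110 + 34/55 + 1 = 43/22 ≈ 1.955 bits/symbol.

1.955 bits/symbol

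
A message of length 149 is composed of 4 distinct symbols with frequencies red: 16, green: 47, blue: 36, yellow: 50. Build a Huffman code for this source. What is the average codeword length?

2 bits/symbol

Probabilities are the counts divided by 149.
Repeatedly combine the two least-probable nodes; the expected code length is the sum of the merged weights.
merge 16/149 + 36/149 → 52/149
merge 47/149 + 50/149 → 97/149
merge 52/149 + 97/149 → 1
L = 52/149 + 97/149 + 1 = 2 bits/symbol.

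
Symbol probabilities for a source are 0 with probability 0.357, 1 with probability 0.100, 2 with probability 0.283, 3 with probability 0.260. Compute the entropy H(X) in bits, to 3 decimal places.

H = −Σ pᵢ log₂ pᵢ.
−0.357·log₂(0.357) = 0.5305
−0.100·log₂(0.100) = 0.3322
−0.283·log₂(0.283) = 0.5154
−0.260·log₂(0.260) = 0.5053
Sum ≈ 1.8834 → 1.883 bits.

1.883 bits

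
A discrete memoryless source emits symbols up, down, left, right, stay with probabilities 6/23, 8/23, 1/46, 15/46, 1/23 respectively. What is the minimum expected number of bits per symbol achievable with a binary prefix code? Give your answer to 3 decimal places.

Repeatedly combine the two least-probable nodes; the expected code length is the sum of the merged weights.
merge 1/46 + 1/23 → 3/46
merge 3/46 + 6/23 → 15/46
merge 15/46 + 15/46 → 15/23
merge 8/23 + 15/23 → 1
L = 3/46 + 15/46 + 15/23 + 1 = 47/23 ≈ 2.043 bits/symbol.

2.043 bits/symbol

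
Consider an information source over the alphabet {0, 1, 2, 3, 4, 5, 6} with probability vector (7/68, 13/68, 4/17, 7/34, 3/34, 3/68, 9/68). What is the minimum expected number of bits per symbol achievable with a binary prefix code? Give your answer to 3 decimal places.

2.691 bits/symbol

Repeatedly combine the two least-probable nodes; the expected code length is the sum of the merged weights.
merge 3/68 + 3/34 → 9/68
merge 7/68 + 9/68 → 4/17
merge 9/68 + 13/68 → 11/34
merge 7/34 + 4/17 → 15/34
merge 4/17 + 11/34 → 19/34
merge 15/34 + 19/34 → 1
L = 9/68 + 4/17 + 11/34 + 15/34 + 19/34 + 1 = 183/68 ≈ 2.691 bits/symbol.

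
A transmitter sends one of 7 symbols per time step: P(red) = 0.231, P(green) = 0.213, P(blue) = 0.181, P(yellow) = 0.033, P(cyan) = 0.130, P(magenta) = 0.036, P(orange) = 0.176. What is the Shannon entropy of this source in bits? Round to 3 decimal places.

2.569 bits

H = −Σ pᵢ log₂ pᵢ.
−0.231·log₂(0.231) = 0.4883
−0.213·log₂(0.213) = 0.4752
−0.181·log₂(0.181) = 0.4463
−0.033·log₂(0.033) = 0.1624
−0.130·log₂(0.130) = 0.3826
−0.036·log₂(0.036) = 0.1727
−0.176·log₂(0.176) = 0.4411
Sum ≈ 2.5687 → 2.569 bits.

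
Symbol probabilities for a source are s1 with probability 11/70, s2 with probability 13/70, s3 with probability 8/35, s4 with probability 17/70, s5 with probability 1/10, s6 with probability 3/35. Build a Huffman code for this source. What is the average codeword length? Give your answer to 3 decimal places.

Repeatedly combine the two least-probable nodes; the expected code length is the sum of the merged weights.
merge 3/35 + 1/10 → 13/70
merge 11/70 + 13/70 → 12/35
merge 13/70 + 8/35 → 29/70
merge 17/70 + 12/35 → 41/70
merge 29/70 + 41/70 → 1
L = 13/70 + 12/35 + 29/70 + 41/70 + 1 = 177/70 ≈ 2.529 bits/symbol.

2.529 bits/symbol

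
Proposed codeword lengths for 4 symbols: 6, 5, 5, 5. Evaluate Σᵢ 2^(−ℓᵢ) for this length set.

0.109375

With common denominator 2^6 = 64: Σ 2^(−ℓᵢ) = 1/64 + 2/64 + 2/64 + 2/64 = 7/64 = 0.109375.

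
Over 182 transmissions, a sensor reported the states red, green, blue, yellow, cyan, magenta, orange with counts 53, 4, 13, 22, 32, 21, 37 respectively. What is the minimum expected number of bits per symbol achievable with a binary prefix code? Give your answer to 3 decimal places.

Probabilities are the counts divided by 182.
Repeatedly combine the two least-probable nodes; the expected code length is the sum of the merged weights.
merge 2/91 + 1/14 → 17/182
merge 17/182 + 3/26 → 19/91
merge 11/91 + 16/91 → 27/91
merge 37/182 + 19/91 → 75/182
merge 53/182 + 27/91 → 107/182
merge 75/182 + 107/182 → 1
L = 17/182 + 19/91 + 27/91 + 75/182 + 107/182 + 1 = 473/182 ≈ 2.599 bits/symbol.

2.599 bits/symbol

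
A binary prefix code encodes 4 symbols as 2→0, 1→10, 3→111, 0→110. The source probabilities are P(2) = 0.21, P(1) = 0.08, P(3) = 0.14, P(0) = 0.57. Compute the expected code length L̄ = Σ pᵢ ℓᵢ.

L̄ = Σ pᵢ·ℓᵢ = 0.21·1 + 0.08·2 + 0.14·3 + 0.57·3 = 2.5 bits/symbol.

2.5 bits/symbol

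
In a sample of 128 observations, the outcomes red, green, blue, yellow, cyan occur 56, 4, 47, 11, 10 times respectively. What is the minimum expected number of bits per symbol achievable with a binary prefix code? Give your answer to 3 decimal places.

1.867 bits/symbol

Probabilities are the counts divided by 128.
Repeatedly combine the two least-probable nodes; the expected code length is the sum of the merged weights.
merge 1/32 + 5/64 → 7/64
merge 11/128 + 7/64 → 25/128
merge 25/128 + 47/128 → 9/16
merge 7/16 + 9/16 → 1
L = 7/64 + 25/128 + 9/16 + 1 = 239/128 ≈ 1.867 bits/symbol.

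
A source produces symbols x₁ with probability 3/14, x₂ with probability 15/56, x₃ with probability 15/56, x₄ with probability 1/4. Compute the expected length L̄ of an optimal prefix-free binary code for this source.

Repeatedly combine the two least-probable nodes; the expected code length is the sum of the merged weights.
merge 3/14 + 1/4 → 13/28
merge 15/56 + 15/56 → 15/28
merge 13/28 + 15/28 → 1
L = 13/28 + 15/28 + 1 = 2 bits/symbol.

2 bits/symbol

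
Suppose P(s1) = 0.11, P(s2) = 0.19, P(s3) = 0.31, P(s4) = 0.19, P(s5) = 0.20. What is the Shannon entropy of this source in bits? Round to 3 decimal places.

2.249 bits

H = −Σ pᵢ log₂ pᵢ.
−0.11·log₂(0.11) = 0.3503
−0.19·log₂(0.19) = 0.4552
−0.31·log₂(0.31) = 0.5238
−0.19·log₂(0.19) = 0.4552
−0.20·log₂(0.20) = 0.4644
Sum ≈ 2.2489 → 2.249 bits.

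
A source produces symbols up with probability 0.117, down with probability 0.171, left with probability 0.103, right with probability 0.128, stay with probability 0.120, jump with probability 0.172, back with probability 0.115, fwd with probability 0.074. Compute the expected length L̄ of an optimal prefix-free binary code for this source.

3 bits/symbol

Repeatedly combine the two least-probable nodes; the expected code length is the sum of the merged weights.
merge 37/500 + 103/1000 → 177/1000
merge 23/200 + 117/1000 → 29/125
merge 3/25 + 16/125 → 31/125
merge 171/1000 + 43/250 → 343/1000
merge 177/1000 + 29/125 → 409/1000
merge 31/125 + 343/1000 → 591/1000
merge 409/1000 + 591/1000 → 1
L = 177/1000 + 29/125 + 31/125 + 343/1000 + 409/1000 + 591/1000 + 1 = 3 bits/symbol.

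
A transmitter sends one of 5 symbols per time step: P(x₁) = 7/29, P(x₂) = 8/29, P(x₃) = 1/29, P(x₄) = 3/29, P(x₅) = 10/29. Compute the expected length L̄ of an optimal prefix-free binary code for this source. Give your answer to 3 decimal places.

Repeatedly combine the two least-probable nodes; the expected code length is the sum of the merged weights.
merge 1/29 + 3/29 → 4/29
merge 4/29 + 7/29 → 11/29
merge 8/29 + 10/29 → 18/29
merge 11/29 + 18/29 → 1
L = 4/29 + 11/29 + 18/29 + 1 = 62/29 ≈ 2.138 bits/symbol.

2.138 bits/symbol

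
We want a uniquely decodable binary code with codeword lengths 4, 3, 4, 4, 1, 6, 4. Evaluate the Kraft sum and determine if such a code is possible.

0.890625; yes

With common denominator 2^6 = 64: Σ 2^(−ℓᵢ) = 4/64 + 8/64 + 4/64 + 4/64 + 32/64 + 1/64 + 4/64 = 57/64 = 0.890625.
Kraft's inequality requires Σ ≤ 1; here Σ = 0.890625 ≤ 1, so such a prefix code exists.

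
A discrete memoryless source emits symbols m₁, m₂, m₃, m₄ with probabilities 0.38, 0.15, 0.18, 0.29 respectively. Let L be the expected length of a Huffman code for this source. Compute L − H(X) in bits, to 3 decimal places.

0.046 bits

Entropy H = −Σ p log₂ p ≈ 1.9042 bits.
Huffman merges: 3/20+9/50→33/100; 29/100+33/100→31/50; 19/50+31/50→1. L = 39/20 ≈ 1.9500.
L − H = 1.9500 − 1.9042 = 0.046 bits.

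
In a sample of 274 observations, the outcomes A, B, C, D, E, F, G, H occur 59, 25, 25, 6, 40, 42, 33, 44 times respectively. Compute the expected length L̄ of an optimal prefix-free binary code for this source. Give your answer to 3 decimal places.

Probabilities are the counts divided by 274.
Repeatedly combine the two least-probable nodes; the expected code length is the sum of the merged weights.
merge 3/137 + 25/274 → 31/274
merge 25/274 + 31/274 → 28/137
merge 33/274 + 20/137 → 73/274
merge 21/137 + 22/137 → 43/137
merge 28/137 + 59/274 → 115/274
merge 73/274 + 43/137 → 159/274
merge 115/274 + 159/274 → 1
L = 31/274 + 28/137 + 73/274 + 43/137 + 115/274 + 159/274 + 1 = 397/137 ≈ 2.898 bits/symbol.

2.898 bits/symbol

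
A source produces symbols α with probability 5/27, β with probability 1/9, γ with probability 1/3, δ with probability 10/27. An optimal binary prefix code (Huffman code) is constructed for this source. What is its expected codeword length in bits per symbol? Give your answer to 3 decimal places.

Repeatedly combine the two least-probable nodes; the expected code length is the sum of the merged weights.
merge 1/9 + 5/27 → 8/27
merge 8/27 + 1/3 → 17/27
merge 10/27 + 17/27 → 1
L = 8/27 + 17/27 + 1 = 52/27 ≈ 1.926 bits/symbol.

1.926 bits/symbol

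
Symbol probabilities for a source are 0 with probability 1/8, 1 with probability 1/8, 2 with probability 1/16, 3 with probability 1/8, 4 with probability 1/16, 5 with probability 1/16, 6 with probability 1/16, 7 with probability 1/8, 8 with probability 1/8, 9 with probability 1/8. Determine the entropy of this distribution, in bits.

Each probability is a power of 1/2, so log₂(1/p) is an integer.
H = Σ p·log₂(1/p) = 1/8·3 + 1/8·3 + 1/16·4 + 1/8·3 + 1/16·4 + 1/16·4 + 1/16·4 + 1/8·3 + 1/8·3 + 1/8·3 = 3.25 bits.

3.25 bits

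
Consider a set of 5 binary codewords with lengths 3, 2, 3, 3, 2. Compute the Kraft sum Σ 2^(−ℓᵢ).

With common denominator 2^3 = 8: Σ 2^(−ℓᵢ) = 1/8 + 2/8 + 1/8 + 1/8 + 2/8 = 7/8 = 0.875.

0.875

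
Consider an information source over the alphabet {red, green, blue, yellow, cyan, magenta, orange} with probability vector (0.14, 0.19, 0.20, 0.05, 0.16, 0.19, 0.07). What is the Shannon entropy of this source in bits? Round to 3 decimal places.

2.680 bits

H = −Σ pᵢ log₂ pᵢ.
−0.14·log₂(0.14) = 0.3971
−0.19·log₂(0.19) = 0.4552
−0.20·log₂(0.20) = 0.4644
−0.05·log₂(0.05) = 0.2161
−0.16·log₂(0.16) = 0.4230
−0.19·log₂(0.19) = 0.4552
−0.07·log₂(0.07) = 0.2686
Sum ≈ 2.6796 → 2.680 bits.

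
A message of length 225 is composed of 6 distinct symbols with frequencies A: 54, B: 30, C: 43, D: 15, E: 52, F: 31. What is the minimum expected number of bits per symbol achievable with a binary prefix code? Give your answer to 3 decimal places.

Probabilities are the counts divided by 225.
Repeatedly combine the two least-probable nodes; the expected code length is the sum of the merged weights.
merge 1/15 + 2/15 → 1/5
merge 31/225 + 43/225 → 74/225
merge 1/5 + 52/225 → 97/225
merge 6/25 + 74/225 → 128/225
merge 97/225 + 128/225 → 1
L = 1/5 + 74/225 + 97/225 + 128/225 + 1 = 569/225 ≈ 2.529 bits/symbol.

2.529 bits/symbol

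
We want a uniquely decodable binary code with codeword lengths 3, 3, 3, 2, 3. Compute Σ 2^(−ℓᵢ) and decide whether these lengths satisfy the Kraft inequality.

0.75; yes

With common denominator 2^3 = 8: Σ 2^(−ℓᵢ) = 1/8 + 1/8 + 1/8 + 2/8 + 1/8 = 6/8 = 0.75.
Kraft's inequality requires Σ ≤ 1; here Σ = 0.75 ≤ 1, so such a prefix code exists.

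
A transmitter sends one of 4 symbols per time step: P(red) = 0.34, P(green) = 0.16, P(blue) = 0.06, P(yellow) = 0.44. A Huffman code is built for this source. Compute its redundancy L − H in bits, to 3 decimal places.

0.063 bits

Entropy H = −Σ p log₂ p ≈ 1.7169 bits.
Huffman merges: 3/50+4/25→11/50; 11/50+17/50→14/25; 11/25+14/25→1. L = 89/50 ≈ 1.7800.
L − H = 1.7800 − 1.7169 = 0.063 bits.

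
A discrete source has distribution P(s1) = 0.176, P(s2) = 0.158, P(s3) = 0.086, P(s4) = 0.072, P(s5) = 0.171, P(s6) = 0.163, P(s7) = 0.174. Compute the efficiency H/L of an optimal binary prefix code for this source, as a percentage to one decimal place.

Entropy H = −Σ p log₂ p ≈ 2.7407 bits.
Huffman merges: 9/125+43/500→79/500; 79/500+79/500→79/250; 163/1000+171/1000→167/500; 87/500+22/125→7/20; 79/250+167/500→13/20; 7/20+13/20→1. L = 351/125 ≈ 2.8080.
Efficiency = H/L = 2.7407/2.8080 = 97.6%.

97.6%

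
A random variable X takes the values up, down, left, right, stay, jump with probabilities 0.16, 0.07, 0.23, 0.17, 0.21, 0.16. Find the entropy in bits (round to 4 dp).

H = −Σ pᵢ log₂ pᵢ.
−0.16·log₂(0.16) = 0.4230
−0.07·log₂(0.07) = 0.2686
−0.23·log₂(0.23) = 0.4877
−0.17·log₂(0.17) = 0.4346
−0.21·log₂(0.21) = 0.4728
−0.16·log₂(0.16) = 0.4230
Sum ≈ 2.5097 → 2.5097 bits.

2.5097 bits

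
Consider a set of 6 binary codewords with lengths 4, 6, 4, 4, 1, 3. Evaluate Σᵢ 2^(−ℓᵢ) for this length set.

With common denominator 2^6 = 64: Σ 2^(−ℓᵢ) = 4/64 + 1/64 + 4/64 + 4/64 + 32/64 + 8/64 = 53/64 = 0.828125.

0.828125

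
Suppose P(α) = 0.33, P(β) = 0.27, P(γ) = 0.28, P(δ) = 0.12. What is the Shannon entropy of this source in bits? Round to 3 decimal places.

H = −Σ pᵢ log₂ pᵢ.
−0.33·log₂(0.33) = 0.5278
−0.27·log₂(0.27) = 0.5100
−0.28·log₂(0.28) = 0.5142
−0.12·log₂(0.12) = 0.3671
Sum ≈ 1.9191 → 1.919 bits.

1.919 bits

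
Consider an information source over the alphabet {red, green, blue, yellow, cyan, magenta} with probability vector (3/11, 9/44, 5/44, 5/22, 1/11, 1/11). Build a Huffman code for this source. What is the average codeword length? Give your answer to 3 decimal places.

Repeatedly combine the two least-probable nodes; the expected code length is the sum of the merged weights.
merge 1/11 + 1/11 → 2/11
merge 5/44 + 2/11 → 13/44
merge 9/44 + 5/22 → 19/44
merge 3/11 + 13/44 → 25/44
merge 19/44 + 25/44 → 1
L = 2/11 + 13/44 + 19/44 + 25/44 + 1 = 109/44 ≈ 2.477 bits/symbol.

2.477 bits/symbol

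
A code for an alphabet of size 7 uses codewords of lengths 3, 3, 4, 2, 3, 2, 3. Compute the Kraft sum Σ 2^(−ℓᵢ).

With common denominator 2^4 = 16: Σ 2^(−ℓᵢ) = 2/16 + 2/16 + 1/16 + 4/16 + 2/16 + 4/16 + 2/16 = 17/16 = 1.0625.

1.0625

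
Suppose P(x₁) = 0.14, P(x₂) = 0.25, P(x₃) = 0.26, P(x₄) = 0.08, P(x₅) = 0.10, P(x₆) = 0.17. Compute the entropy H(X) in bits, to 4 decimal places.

H = −Σ pᵢ log₂ pᵢ.
−0.14·log₂(0.14) = 0.3971
−0.25·log₂(0.25) = 0.5000
−0.26·log₂(0.26) = 0.5053
−0.08·log₂(0.08) = 0.2915
−0.10·log₂(0.10) = 0.3322
−0.17·log₂(0.17) = 0.4346
Sum ≈ 2.4607 → 2.4607 bits.

2.4607 bits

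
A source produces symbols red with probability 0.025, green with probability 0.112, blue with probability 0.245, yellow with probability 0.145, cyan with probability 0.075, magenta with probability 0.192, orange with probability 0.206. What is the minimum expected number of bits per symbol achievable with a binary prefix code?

Repeatedly combine the two least-probable nodes; the expected code length is the sum of the merged weights.
merge 1/40 + 3/40 → 1/10
merge 1/10 + 14/125 → 53/250
merge 29/200 + 24/125 → 337/1000
merge 103/500 + 53/250 → 209/500
merge 49/200 + 337/1000 → 291/500
merge 209/500 + 291/500 → 1
L = 1/10 + 53/250 + 337/1000 + 209/500 + 291/500 + 1 = 2649/1000 = 2.649 bits/symbol.

2.649 bits/symbol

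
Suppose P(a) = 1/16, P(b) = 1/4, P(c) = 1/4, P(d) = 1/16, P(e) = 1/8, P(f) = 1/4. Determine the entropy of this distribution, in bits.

Each probability is a power of 1/2, so log₂(1/p) is an integer.
H = Σ p·log₂(1/p) = 1/16·4 + 1/4·2 + 1/4·2 + 1/16·4 + 1/8·3 + 1/4·2 = 2.375 bits.

2.375 bits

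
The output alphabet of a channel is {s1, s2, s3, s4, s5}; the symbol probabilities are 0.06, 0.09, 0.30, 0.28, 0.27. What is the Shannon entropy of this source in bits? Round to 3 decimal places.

2.102 bits

H = −Σ pᵢ log₂ pᵢ.
−0.06·log₂(0.06) = 0.2435
−0.09·log₂(0.09) = 0.3127
−0.30·log₂(0.30) = 0.5211
−0.28·log₂(0.28) = 0.5142
−0.27·log₂(0.27) = 0.5100
Sum ≈ 2.1015 → 2.102 bits.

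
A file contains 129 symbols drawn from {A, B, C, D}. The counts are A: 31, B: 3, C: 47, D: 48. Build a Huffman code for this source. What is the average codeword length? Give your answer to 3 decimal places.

Probabilities are the counts divided by 129.
Repeatedly combine the two least-probable nodes; the expected code length is the sum of the merged weights.
merge 1/43 + 31/129 → 34/129
merge 34/129 + 47/129 → 27/43
merge 16/43 + 27/43 → 1
L = 34/129 + 27/43 + 1 = 244/129 ≈ 1.891 bits/symbol.

1.891 bits/symbol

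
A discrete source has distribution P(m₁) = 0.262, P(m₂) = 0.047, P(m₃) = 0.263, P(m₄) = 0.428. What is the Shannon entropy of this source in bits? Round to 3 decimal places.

1.744 bits

H = −Σ pᵢ log₂ pᵢ.
−0.262·log₂(0.262) = 0.5063
−0.047·log₂(0.047) = 0.2073
−0.263·log₂(0.263) = 0.5068
−0.428·log₂(0.428) = 0.5240
Sum ≈ 1.7444 → 1.744 bits.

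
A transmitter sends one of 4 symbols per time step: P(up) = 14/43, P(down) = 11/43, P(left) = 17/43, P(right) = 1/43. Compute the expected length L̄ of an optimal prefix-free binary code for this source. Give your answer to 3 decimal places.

Repeatedly combine the two least-probable nodes; the expected code length is the sum of the merged weights.
merge 1/43 + 11/43 → 12/43
merge 12/43 + 14/43 → 26/43
merge 17/43 + 26/43 → 1
L = 12/43 + 26/43 + 1 = 81/43 ≈ 1.884 bits/symbol.

1.884 bits/symbol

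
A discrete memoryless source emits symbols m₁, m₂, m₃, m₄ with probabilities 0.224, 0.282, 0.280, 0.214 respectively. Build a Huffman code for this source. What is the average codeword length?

Repeatedly combine the two least-probable nodes; the expected code length is the sum of the merged weights.
merge 107/500 + 28/125 → 219/500
merge 7/25 + 141/500 → 281/500
merge 219/500 + 281/500 → 1
L = 219/500 + 281/500 + 1 = 2 bits/symbol.

2 bits/symbol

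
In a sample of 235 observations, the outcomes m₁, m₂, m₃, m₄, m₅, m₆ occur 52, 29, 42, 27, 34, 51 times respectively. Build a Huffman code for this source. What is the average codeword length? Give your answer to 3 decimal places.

Probabilities are the counts divided by 235.
Repeatedly combine the two least-probable nodes; the expected code length is the sum of the merged weights.
merge 27/235 + 29/235 → 56/235
merge 34/235 + 42/235 → 76/235
merge 51/235 + 52/235 → 103/235
merge 56/235 + 76/235 → 132/235
merge 103/235 + 132/235 → 1
L = 56/235 + 76/235 + 103/235 + 132/235 + 1 = 602/235 ≈ 2.562 bits/symbol.

2.562 bits/symbol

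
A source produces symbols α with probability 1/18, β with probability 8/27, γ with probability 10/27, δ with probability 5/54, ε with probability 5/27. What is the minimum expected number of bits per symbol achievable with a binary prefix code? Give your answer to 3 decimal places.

Repeatedly combine the two least-probable nodes; the expected code length is the sum of the merged weights.
merge 1/18 + 5/54 → 4/27
merge 4/27 + 5/27 → 1/3
merge 8/27 + 1/3 → 17/27
merge 10/27 + 17/27 → 1
L = 4/27 + 1/3 + 17/27 + 1 = 19/9 ≈ 2.111 bits/symbol.

2.111 bits/symbol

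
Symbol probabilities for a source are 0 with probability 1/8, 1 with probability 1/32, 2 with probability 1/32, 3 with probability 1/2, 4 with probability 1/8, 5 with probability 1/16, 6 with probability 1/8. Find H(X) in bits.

2.1875 bits

Each probability is a power of 1/2, so log₂(1/p) is an integer.
H = Σ p·log₂(1/p) = 1/8·3 + 1/32·5 + 1/32·5 + 1/2·1 + 1/8·3 + 1/16·4 + 1/8·3 = 2.1875 bits.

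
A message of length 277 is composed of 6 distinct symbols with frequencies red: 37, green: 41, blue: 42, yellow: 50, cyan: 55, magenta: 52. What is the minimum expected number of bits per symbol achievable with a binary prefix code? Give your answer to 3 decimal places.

Probabilities are the counts divided by 277.
Repeatedly combine the two least-probable nodes; the expected code length is the sum of the merged weights.
merge 37/277 + 41/277 → 78/277
merge 42/277 + 50/277 → 92/277
merge 52/277 + 55/277 → 107/277
merge 78/277 + 92/277 → 170/277
merge 107/277 + 170/277 → 1
L = 78/277 + 92/277 + 107/277 + 170/277 + 1 = 724/277 ≈ 2.614 bits/symbol.

2.614 bits/symbol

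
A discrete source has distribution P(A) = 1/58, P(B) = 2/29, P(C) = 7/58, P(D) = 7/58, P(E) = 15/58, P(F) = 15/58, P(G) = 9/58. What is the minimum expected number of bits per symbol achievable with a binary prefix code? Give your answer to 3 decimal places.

Repeatedly combine the two least-probable nodes; the expected code length is the sum of the merged weights.
merge 1/58 + 2/29 → 5/58
merge 5/58 + 7/58 → 6/29
merge 7/58 + 9/58 → 8/29
merge 6/29 + 15/58 → 27/58
merge 15/58 + 8/29 → 31/58
merge 27/58 + 31/58 → 1
L = 5/58 + 6/29 + 8/29 + 27/58 + 31/58 + 1 = 149/58 ≈ 2.569 bits/symbol.

2.569 bits/symbol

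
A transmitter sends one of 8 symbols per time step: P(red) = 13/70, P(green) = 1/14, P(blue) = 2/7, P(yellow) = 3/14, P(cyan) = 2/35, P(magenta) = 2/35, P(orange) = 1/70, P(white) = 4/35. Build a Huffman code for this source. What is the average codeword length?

2.7 bits/symbol

Repeatedly combine the two least-probable nodes; the expected code length is the sum of the merged weights.
merge 1/70 + 2/35 → 1/14
merge 2/35 + 1/14 → 9/70
merge 1/14 + 4/35 → 13/70
merge 9/70 + 13/70 → 11/35
merge 13/70 + 3/14 → 2/5
merge 2/7 + 11/35 → 3/5
merge 2/5 + 3/5 → 1
L = 1/14 + 9/70 + 13/70 + 11/35 + 2/5 + 3/5 + 1 = 27/10 = 2.7 bits/symbol.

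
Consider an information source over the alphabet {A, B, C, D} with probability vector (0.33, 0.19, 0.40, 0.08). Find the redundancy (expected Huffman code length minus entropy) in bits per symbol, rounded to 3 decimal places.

Entropy H = −Σ p log₂ p ≈ 1.8033 bits.
Huffman merges: 2/25+19/100→27/100; 27/100+33/100→3/5; 2/5+3/5→1. L = 187/100 ≈ 1.8700.
L − H = 1.8700 − 1.8033 = 0.067 bits.

0.067 bits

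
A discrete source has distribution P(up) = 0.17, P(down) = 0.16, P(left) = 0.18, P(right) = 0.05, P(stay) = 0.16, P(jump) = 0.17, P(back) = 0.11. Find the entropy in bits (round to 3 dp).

2.727 bits

H = −Σ pᵢ log₂ pᵢ.
−0.17·log₂(0.17) = 0.4346
−0.16·log₂(0.16) = 0.4230
−0.18·log₂(0.18) = 0.4453
−0.05·log₂(0.05) = 0.2161
−0.16·log₂(0.16) = 0.4230
−0.17·log₂(0.17) = 0.4346
−0.11·log₂(0.11) = 0.3503
Sum ≈ 2.7269 → 2.727 bits.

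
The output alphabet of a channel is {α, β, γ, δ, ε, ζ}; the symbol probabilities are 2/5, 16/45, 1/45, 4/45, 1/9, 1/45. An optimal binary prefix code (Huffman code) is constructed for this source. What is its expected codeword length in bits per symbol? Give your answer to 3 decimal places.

Repeatedly combine the two least-probable nodes; the expected code length is the sum of the merged weights.
merge 1/45 + 1/45 → 2/45
merge 2/45 + 4/45 → 2/15
merge 1/9 + 2/15 → 11/45
merge 11/45 + 16/45 → 3/5
merge 2/5 + 3/5 → 1
L = 2/45 + 2/15 + 11/45 + 3/5 + 1 = 91/45 ≈ 2.022 bits/symbol.

2.022 bits/symbol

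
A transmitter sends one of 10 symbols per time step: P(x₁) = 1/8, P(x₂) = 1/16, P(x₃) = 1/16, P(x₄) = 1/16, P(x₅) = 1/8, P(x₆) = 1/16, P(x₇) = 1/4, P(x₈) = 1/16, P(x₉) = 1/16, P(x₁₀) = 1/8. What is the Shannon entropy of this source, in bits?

Each probability is a power of 1/2, so log₂(1/p) is an integer.
H = Σ p·log₂(1/p) = 1/8·3 + 1/16·4 + 1/16·4 + 1/16·4 + 1/8·3 + 1/16·4 + 1/4·2 + 1/16·4 + 1/16·4 + 1/8·3 = 3.125 bits.

3.125 bits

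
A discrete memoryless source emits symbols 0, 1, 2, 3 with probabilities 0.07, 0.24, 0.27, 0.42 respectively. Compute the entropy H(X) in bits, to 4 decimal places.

1.7984 bits

H = −Σ pᵢ log₂ pᵢ.
−0.07·log₂(0.07) = 0.2686
−0.24·log₂(0.24) = 0.4941
−0.27·log₂(0.27) = 0.5100
−0.42·log₂(0.42) = 0.5256
Sum ≈ 1.7984 → 1.7984 bits.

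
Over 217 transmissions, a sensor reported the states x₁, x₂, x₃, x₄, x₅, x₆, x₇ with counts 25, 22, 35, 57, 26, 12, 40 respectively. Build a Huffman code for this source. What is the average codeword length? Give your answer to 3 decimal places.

2.710 bits/symbol

Probabilities are the counts divided by 217.
Repeatedly combine the two least-probable nodes; the expected code length is the sum of the merged weights.
merge 12/217 + 22/217 → 34/217
merge 25/217 + 26/217 → 51/217
merge 34/217 + 5/31 → 69/217
merge 40/217 + 51/217 → 13/31
merge 57/217 + 69/217 → 18/31
merge 13/31 + 18/31 → 1
L = 34/217 + 51/217 + 69/217 + 13/31 + 18/31 + 1 = 84/31 ≈ 2.710 bits/symbol.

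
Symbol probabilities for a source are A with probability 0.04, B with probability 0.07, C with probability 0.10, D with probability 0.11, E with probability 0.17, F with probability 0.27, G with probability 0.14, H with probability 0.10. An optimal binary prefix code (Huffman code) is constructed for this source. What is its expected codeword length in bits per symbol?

2.84 bits/symbol

Repeatedly combine the two least-probable nodes; the expected code length is the sum of the merged weights.
merge 1/25 + 7/100 → 11/100
merge 1/10 + 1/10 → 1/5
merge 11/100 + 11/100 → 11/50
merge 7/50 + 17/100 → 31/100
merge 1/5 + 11/50 → 21/50
merge 27/100 + 31/100 → 29/50
merge 21/50 + 29/50 → 1
L = 11/100 + 1/5 + 11/50 + 31/100 + 21/50 + 29/50 + 1 = 71/25 = 2.84 bits/symbol.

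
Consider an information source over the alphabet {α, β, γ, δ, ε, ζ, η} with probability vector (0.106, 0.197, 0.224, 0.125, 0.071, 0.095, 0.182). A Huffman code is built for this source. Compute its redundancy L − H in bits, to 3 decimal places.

0.041 bits

Entropy H = −Σ p log₂ p ≈ 2.7043 bits.
Huffman merges: 71/1000+19/200→83/500; 53/500+1/8→231/1000; 83/500+91/500→87/250; 197/1000+28/125→421/1000; 231/1000+87/250→579/1000; 421/1000+579/1000→1. L = 549/200 ≈ 2.7450.
L − H = 2.7450 − 2.7043 = 0.041 bits.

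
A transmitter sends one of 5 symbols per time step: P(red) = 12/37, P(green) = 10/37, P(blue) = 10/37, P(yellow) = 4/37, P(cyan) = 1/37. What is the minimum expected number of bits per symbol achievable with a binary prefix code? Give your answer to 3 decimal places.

Repeatedly combine the two least-probable nodes; the expected code length is the sum of the merged weights.
merge 1/37 + 4/37 → 5/37
merge 5/37 + 10/37 → 15/37
merge 10/37 + 12/37 → 22/37
merge 15/37 + 22/37 → 1
L = 5/37 + 15/37 + 22/37 + 1 = 79/37 ≈ 2.135 bits/symbol.

2.135 bits/symbol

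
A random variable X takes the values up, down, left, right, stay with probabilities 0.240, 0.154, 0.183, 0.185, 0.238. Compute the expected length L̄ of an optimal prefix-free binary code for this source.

2.337 bits/symbol

Repeatedly combine the two least-probable nodes; the expected code length is the sum of the merged weights.
merge 77/500 + 183/1000 → 337/1000
merge 37/200 + 119/500 → 423/1000
merge 6/25 + 337/1000 → 577/1000
merge 423/1000 + 577/1000 → 1
L = 337/1000 + 423/1000 + 577/1000 + 1 = 2337/1000 = 2.337 bits/symbol.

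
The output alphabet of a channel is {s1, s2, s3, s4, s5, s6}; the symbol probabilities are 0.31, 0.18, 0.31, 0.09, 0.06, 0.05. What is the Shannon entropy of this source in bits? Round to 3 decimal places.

H = −Σ pᵢ log₂ pᵢ.
−0.31·log₂(0.31) = 0.5238
−0.18·log₂(0.18) = 0.4453
−0.31·log₂(0.31) = 0.5238
−0.09·log₂(0.09) = 0.3127
−0.06·log₂(0.06) = 0.2435
−0.05·log₂(0.05) = 0.2161
Sum ≈ 2.2652 → 2.265 bits.

2.265 bits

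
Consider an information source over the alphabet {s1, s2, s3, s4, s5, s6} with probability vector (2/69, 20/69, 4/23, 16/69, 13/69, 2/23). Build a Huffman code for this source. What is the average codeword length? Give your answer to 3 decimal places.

2.406 bits/symbol

Repeatedly combine the two least-probable nodes; the expected code length is the sum of the merged weights.
merge 2/69 + 2/23 → 8/69
merge 8/69 + 4/23 → 20/69
merge 13/69 + 16/69 → 29/69
merge 20/69 + 20/69 → 40/69
merge 29/69 + 40/69 → 1
L = 8/69 + 20/69 + 29/69 + 40/69 + 1 = 166/69 ≈ 2.406 bits/symbol.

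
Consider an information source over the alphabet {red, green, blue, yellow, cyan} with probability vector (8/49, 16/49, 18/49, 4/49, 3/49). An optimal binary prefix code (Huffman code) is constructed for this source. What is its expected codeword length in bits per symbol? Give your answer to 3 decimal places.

Repeatedly combine the two least-probable nodes; the expected code length is the sum of the merged weights.
merge 3/49 + 4/49 → 1/7
merge 1/7 + 8/49 → 15/49
merge 15/49 + 16/49 → 31/49
merge 18/49 + 31/49 → 1
L = 1/7 + 15/49 + 31/49 + 1 = 102/49 ≈ 2.082 bits/symbol.

2.082 bits/symbol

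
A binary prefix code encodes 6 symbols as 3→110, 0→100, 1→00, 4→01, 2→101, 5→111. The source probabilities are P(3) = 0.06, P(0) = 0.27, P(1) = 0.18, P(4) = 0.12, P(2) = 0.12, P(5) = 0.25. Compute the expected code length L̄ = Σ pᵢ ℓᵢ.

2.7 bits/symbol

L̄ = Σ pᵢ·ℓᵢ = 0.06·3 + 0.27·3 + 0.18·2 + 0.12·2 + 0.12·3 + 0.25·3 = 2.7 bits/symbol.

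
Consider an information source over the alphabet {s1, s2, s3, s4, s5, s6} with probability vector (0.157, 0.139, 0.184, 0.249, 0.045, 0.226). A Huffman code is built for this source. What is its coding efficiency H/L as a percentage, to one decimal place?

97.0%

Entropy H = −Σ p log₂ p ≈ 2.4501 bits.
Huffman merges: 9/200+139/1000→23/125; 157/1000+23/125→341/1000; 23/125+113/500→41/100; 249/1000+341/1000→59/100; 41/100+59/100→1. L = 101/40 ≈ 2.5250.
Efficiency = H/L = 2.4501/2.5250 = 97.0%.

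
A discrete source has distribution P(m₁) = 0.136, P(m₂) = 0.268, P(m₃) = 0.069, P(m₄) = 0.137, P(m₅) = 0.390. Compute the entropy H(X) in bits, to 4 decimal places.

H = −Σ pᵢ log₂ pᵢ.
−0.136·log₂(0.136) = 0.3915
−0.268·log₂(0.268) = 0.5091
−0.069·log₂(0.069) = 0.2662
−0.137·log₂(0.137) = 0.3929
−0.390·log₂(0.390) = 0.5298
Sum ≈ 2.0894 → 2.0894 bits.

2.0894 bits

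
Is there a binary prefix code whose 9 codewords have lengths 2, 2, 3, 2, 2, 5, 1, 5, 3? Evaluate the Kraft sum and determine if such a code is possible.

With common denominator 2^5 = 32: Σ 2^(−ℓᵢ) = 8/32 + 8/32 + 4/32 + 8/32 + 8/32 + 1/32 + 16/32 + 1/32 + 4/32 = 58/32 = 1.8125.
Kraft's inequality requires Σ ≤ 1; here Σ = 1.8125 > 1, so no such prefix code exists.

1.8125; no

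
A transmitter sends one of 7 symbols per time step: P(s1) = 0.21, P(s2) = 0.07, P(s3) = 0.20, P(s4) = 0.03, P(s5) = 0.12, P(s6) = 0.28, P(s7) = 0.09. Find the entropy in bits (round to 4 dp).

2.5515 bits

H = −Σ pᵢ log₂ pᵢ.
−0.21·log₂(0.21) = 0.4728
−0.07·log₂(0.07) = 0.2686
−0.20·log₂(0.20) = 0.4644
−0.03·log₂(0.03) = 0.1518
−0.12·log₂(0.12) = 0.3671
−0.28·log₂(0.28) = 0.5142
−0.09·log₂(0.09) = 0.3127
Sum ≈ 2.5515 → 2.5515 bits.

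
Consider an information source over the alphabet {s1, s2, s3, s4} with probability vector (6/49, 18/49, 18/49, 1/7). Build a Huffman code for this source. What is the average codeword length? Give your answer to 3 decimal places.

Repeatedly combine the two least-probable nodes; the expected code length is the sum of the merged weights.
merge 6/49 + 1/7 → 13/49
merge 13/49 + 18/49 → 31/49
merge 18/49 + 31/49 → 1
L = 13/49 + 31/49 + 1 = 93/49 ≈ 1.898 bits/symbol.

1.898 bits/symbol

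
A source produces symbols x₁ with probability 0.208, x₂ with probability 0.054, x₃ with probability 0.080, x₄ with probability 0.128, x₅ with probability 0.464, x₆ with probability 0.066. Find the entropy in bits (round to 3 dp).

2.143 bits

H = −Σ pᵢ log₂ pᵢ.
−0.208·log₂(0.208) = 0.4712
−0.054·log₂(0.054) = 0.2274
−0.080·log₂(0.080) = 0.2915
−0.128·log₂(0.128) = 0.3796
−0.464·log₂(0.464) = 0.5140
−0.066·log₂(0.066) = 0.2588
Sum ≈ 2.1425 → 2.143 bits.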